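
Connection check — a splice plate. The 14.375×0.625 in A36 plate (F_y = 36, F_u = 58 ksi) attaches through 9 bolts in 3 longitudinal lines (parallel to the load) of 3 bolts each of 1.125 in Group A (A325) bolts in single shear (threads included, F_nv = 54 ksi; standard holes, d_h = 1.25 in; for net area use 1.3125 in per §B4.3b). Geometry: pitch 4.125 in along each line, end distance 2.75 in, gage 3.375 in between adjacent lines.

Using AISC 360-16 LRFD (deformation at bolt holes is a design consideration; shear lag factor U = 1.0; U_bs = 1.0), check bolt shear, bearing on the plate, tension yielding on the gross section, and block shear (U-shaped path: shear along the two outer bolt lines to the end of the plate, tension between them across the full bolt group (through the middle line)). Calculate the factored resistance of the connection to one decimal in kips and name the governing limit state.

291.1 kips (gross-section yield governs)

Bolt shear: A_b = π(1.125)²/4 = 0.99402 in². φR_n = 0.75 × 54 × 0.99402 × 9 × 1 = 362.3 kips.
Bearing (0.625 in plate, F_u = 58 ksi): end bolts L_c = 2.75 − 1.25/2 = 2.125, R_n = min(1.2×2.125×0.625×58, 2.4×1.125×0.625×58) = 92.438 kips/bolt; interior L_c = 4.125 − 1.25 = 2.875, R_n = 97.875 kips/bolt. φR_n = 0.75 × (3×92.438 + 6×97.875) = 648.4 kips.
Tension yield (gross): A_g = 14.375×0.625 = 8.9844 in². φR_n = 0.90 × 36 × 8.9844 = 291.1 kips.
Block shear: shear path 2×[2.75+2×4.125] = 2×11 in, A_gv = 13.75, A_nv = 2×(11 − 2.5×1.3125)×0.625 = 9.6484 in²; tension across gage: (6.75 − 2×1.3125)×0.625 = 2.5781 in². R_n = min(0.6×58×9.6484, 0.6×36×13.75) + 1.0×58×2.5781 = min(335.76, 297) + 149.53 = 446.53 kips. φR_n = 0.75 × 446.53 = 334.9 kips.
Governing: min(362.3, 648.4, 291.1, 334.9) = 291.1 kips → gross-section yield.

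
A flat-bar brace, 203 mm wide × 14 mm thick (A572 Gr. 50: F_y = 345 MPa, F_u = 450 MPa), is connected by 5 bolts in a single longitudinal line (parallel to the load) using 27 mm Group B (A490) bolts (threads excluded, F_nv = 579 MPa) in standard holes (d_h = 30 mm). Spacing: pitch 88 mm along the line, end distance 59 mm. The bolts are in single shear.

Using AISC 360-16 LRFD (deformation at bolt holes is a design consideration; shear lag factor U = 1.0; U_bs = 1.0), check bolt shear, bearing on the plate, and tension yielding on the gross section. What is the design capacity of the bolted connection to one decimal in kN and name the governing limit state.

882.4 kN (gross-section yield governs)

Bolt shear: A_b = π(27)²/4 = 572.56 mm². φR_n = 0.75 × 579 × 572.56 × 5 × 1 = 1243.2 kN.
Bearing (14 mm plate, F_u = 450 MPa): end bolts L_c = 59 − 30/2 = 44, R_n = min(1.2×44×14×450, 2.4×27×14×450) = 332.64 kN/bolt; interior L_c = 88 − 30 = 58, R_n = 408.24 kN/bolt. φR_n = 0.75 × (1×332.64 + 4×408.24) = 1474.2 kN.
Tension yield (gross): A_g = 203×14 = 2842 mm². φR_n = 0.90 × 345 × 2842 = 882.4 kN.
Governing: min(1243.2, 1474.2, 882.4) = 882.4 kN → gross-section yield.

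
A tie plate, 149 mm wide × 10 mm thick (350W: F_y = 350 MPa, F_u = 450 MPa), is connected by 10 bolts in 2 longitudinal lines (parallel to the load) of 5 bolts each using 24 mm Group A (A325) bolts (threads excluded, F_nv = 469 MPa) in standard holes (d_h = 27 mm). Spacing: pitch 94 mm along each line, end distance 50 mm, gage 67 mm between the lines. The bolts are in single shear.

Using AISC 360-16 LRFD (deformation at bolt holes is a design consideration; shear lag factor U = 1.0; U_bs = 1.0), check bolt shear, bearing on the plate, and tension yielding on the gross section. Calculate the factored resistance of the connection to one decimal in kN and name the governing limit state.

469.4 kN (gross-section yield governs)

Bolt shear: A_b = π(24)²/4 = 452.39 mm². φR_n = 0.75 × 469 × 452.39 × 10 × 1 = 1591.3 kN.
Bearing (10 mm plate, F_u = 450 MPa): end bolts L_c = 50 − 27/2 = 36.5, R_n = min(1.2×36.5×10×450, 2.4×24×10×450) = 197.1 kN/bolt; interior L_c = 94 − 27 = 67, R_n = 259.2 kN/bolt. φR_n = 0.75 × (2×197.1 + 8×259.2) = 1850.9 kN.
Tension yield (gross): A_g = 149×10 = 1490 mm². φR_n = 0.90 × 350 × 1490 = 469.4 kN.
Governing: min(1591.3, 1850.9, 469.4) = 469.4 kN → gross-section yield.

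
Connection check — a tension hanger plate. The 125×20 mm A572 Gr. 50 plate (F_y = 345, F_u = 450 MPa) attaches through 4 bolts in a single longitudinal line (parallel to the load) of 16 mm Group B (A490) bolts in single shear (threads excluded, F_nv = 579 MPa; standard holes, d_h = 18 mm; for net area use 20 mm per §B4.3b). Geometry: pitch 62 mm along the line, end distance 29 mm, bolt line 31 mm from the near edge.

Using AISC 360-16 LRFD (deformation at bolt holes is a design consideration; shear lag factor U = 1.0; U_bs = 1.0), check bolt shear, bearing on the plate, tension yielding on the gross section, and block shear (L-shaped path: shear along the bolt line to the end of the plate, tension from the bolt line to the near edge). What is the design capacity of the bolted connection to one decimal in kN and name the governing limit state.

Bolt shear: A_b = π(16)²/4 = 201.06 mm². φR_n = 0.75 × 579 × 201.06 × 4 × 1 = 349.2 kN.
Bearing (20 mm plate, F_u = 450 MPa): end bolts L_c = 29 − 18/2 = 20, R_n = min(1.2×20×20×450, 2.4×16×20×450) = 216 kN/bolt; interior L_c = 62 − 18 = 44, R_n = 345.6 kN/bolt. φR_n = 0.75 × (1×216 + 3×345.6) = 939.6 kN.
Tension yield (gross): A_g = 125×20 = 2500 mm². φR_n = 0.90 × 345 × 2500 = 776.3 kN.
Block shear: shear path 1×[29+3×62] = 1×215 mm, A_gv = 4300, A_nv = 1×(215 − 3.5×20)×20 = 2900 mm²; tension to near edge: (31 − 0.5×20)×20 = 420 mm². R_n = min(0.6×450×2900, 0.6×345×4300) + 1.0×450×420 = min(783, 890.1) + 189 = 972 kN. φR_n = 0.75 × 972 = 729.0 kN.
Governing: min(349.2, 939.6, 776.3, 729.0) = 349.2 kN → bolt shear.

349.2 kN (bolt shear governs)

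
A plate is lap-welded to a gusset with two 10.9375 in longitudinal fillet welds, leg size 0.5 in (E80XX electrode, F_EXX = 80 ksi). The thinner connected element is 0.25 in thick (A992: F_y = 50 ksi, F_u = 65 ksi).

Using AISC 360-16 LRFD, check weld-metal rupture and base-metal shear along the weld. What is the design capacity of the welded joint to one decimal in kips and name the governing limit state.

Weld metal: throat = 0.707×0.5 = 0.3535 in, L = 2×10.9375 = 21.875 in. φR_n = 0.75 × 0.6 × 80 × 0.3535 × 21.875 = 278.4 kips.
Base metal shear (0.25 in plate): yield φR_n = 1.0×0.6×50×0.25×21.875 = 164.1 kips; rupture φR_n = 0.75×0.6×65×0.25×21.875 = 160.0 kips; take 160.0 kips (rupture).
Governing: min(278.4, 160.0) = 160.0 kips → base-metal shear.

160.0 kips (base-metal shear governs)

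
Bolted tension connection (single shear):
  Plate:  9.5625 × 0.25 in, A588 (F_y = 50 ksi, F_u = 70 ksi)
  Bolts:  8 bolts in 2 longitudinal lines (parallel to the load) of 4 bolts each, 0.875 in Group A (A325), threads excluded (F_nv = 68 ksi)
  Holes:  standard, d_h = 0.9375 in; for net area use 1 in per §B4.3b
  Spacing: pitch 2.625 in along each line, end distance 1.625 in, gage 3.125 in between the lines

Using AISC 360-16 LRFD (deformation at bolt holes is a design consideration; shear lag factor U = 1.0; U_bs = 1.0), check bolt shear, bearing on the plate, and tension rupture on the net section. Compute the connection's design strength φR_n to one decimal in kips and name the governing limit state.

99.3 kips (net-section rupture governs)

Bolt shear: A_b = π(0.875)²/4 = 0.60132 in². φR_n = 0.75 × 68 × 0.60132 × 8 × 1 = 245.3 kips.
Bearing (0.25 in plate, F_u = 70 ksi): end bolts L_c = 1.625 − 0.9375/2 = 1.15625, R_n = min(1.2×1.15625×0.25×70, 2.4×0.875×0.25×70) = 24.281 kips/bolt; interior L_c = 2.625 − 0.9375 = 1.6875, R_n = 35.438 kips/bolt. φR_n = 0.75 × (2×24.281 + 6×35.438) = 195.9 kips.
Tension rupture (net): A_n = (9.5625 − 2×1)×0.25 = 1.8906 in² (U = 1.0, A_e = A_n). φR_n = 0.75 × 70 × 1.8906 = 99.3 kips.
Governing: min(245.3, 195.9, 99.3) = 99.3 kips → net-section rupture.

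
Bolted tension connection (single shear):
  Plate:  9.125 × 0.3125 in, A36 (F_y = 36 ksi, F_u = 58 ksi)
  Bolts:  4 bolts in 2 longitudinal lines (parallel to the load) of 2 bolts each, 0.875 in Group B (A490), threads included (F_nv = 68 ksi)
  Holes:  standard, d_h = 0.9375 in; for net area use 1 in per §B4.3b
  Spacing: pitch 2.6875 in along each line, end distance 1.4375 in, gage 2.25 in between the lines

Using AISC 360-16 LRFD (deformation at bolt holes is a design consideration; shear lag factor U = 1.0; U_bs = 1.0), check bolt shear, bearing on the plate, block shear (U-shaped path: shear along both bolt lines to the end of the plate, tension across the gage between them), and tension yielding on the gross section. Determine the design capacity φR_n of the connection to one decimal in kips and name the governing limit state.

58.8 kips (block shear governs)

Bolt shear: A_b = π(0.875)²/4 = 0.60132 in². φR_n = 0.75 × 68 × 0.60132 × 4 × 1 = 122.7 kips.
Bearing (0.3125 in plate, F_u = 58 ksi): end bolts L_c = 1.4375 − 0.9375/2 = 0.96875, R_n = min(1.2×0.96875×0.3125×58, 2.4×0.875×0.3125×58) = 21.07 kips/bolt; interior L_c = 2.6875 − 0.9375 = 1.75, R_n = 38.063 kips/bolt. φR_n = 0.75 × (2×21.07 + 2×38.063) = 88.7 kips.
Block shear: shear path 2×[1.4375+1×2.6875] = 2×4.125 in, A_gv = 2.5781, A_nv = 2×(4.125 − 1.5×1)×0.3125 = 1.6406 in²; tension across gage: (2.25 − 1×1)×0.3125 = 0.39063 in². R_n = min(0.6×58×1.6406, 0.6×36×2.5781) + 1.0×58×0.39063 = min(57.093, 55.687) + 22.657 = 78.344 kips. φR_n = 0.75 × 78.344 = 58.8 kips.
Tension yield (gross): A_g = 9.125×0.3125 = 2.8516 in². φR_n = 0.90 × 36 × 2.8516 = 92.4 kips.
Governing: min(122.7, 88.7, 58.8, 92.4) = 58.8 kips → block shear.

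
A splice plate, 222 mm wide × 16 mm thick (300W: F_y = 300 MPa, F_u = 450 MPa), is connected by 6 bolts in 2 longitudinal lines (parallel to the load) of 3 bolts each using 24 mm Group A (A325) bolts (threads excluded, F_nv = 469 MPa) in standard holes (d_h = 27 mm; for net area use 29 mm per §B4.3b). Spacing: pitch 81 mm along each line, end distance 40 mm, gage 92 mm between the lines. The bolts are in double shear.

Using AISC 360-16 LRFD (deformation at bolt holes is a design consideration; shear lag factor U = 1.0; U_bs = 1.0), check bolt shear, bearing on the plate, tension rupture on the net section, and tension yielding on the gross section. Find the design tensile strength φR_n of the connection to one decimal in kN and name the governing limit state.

Bolt shear: A_b = π(24)²/4 = 452.39 mm². φR_n = 0.75 × 469 × 452.39 × 6 × 2 = 1909.5 kN.
Bearing (16 mm plate, F_u = 450 MPa): end bolts L_c = 40 − 27/2 = 26.5, R_n = min(1.2×26.5×16×450, 2.4×24×16×450) = 228.96 kN/bolt; interior L_c = 81 − 27 = 54, R_n = 414.72 kN/bolt. φR_n = 0.75 × (2×228.96 + 4×414.72) = 1587.6 kN.
Tension rupture (net): A_n = (222 − 2×29)×16 = 2624 mm² (U = 1.0, A_e = A_n). φR_n = 0.75 × 450 × 2624 = 885.6 kN.
Tension yield (gross): A_g = 222×16 = 3552 mm². φR_n = 0.90 × 300 × 3552 = 959.0 kN.
Governing: min(1909.5, 1587.6, 885.6, 959.0) = 885.6 kN → net-section rupture.

885.6 kN (net-section rupture governs)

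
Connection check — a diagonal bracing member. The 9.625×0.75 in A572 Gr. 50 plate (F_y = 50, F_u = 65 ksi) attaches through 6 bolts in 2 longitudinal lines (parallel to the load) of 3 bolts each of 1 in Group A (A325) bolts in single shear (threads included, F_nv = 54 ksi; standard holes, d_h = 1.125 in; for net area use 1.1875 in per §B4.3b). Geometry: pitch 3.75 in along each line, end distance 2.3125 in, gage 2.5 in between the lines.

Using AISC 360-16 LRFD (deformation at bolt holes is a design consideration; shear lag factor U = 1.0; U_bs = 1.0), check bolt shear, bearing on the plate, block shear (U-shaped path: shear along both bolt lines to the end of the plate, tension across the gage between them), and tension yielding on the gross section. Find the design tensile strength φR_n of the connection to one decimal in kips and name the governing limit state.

Bolt shear: A_b = π(1)²/4 = 0.7854 in². φR_n = 0.75 × 54 × 0.7854 × 6 × 1 = 190.9 kips.
Bearing (0.75 in plate, F_u = 65 ksi): end bolts L_c = 2.3125 − 1.125/2 = 1.75, R_n = min(1.2×1.75×0.75×65, 2.4×1×0.75×65) = 102.38 kips/bolt; interior L_c = 3.75 − 1.125 = 2.625, R_n = 117 kips/bolt. φR_n = 0.75 × (2×102.38 + 4×117) = 504.6 kips.
Block shear: shear path 2×[2.3125+2×3.75] = 2×9.8125 in, A_gv = 14.719, A_nv = 2×(9.8125 − 2.5×1.1875)×0.75 = 10.266 in²; tension across gage: (2.5 − 1×1.1875)×0.75 = 0.98438 in². R_n = min(0.6×65×10.266, 0.6×50×14.719) + 1.0×65×0.98438 = min(400.37, 441.57) + 63.985 = 464.36 kips. φR_n = 0.75 × 464.36 = 348.3 kips.
Tension yield (gross): A_g = 9.625×0.75 = 7.2188 in². φR_n = 0.90 × 50 × 7.2188 = 324.8 kips.
Governing: min(190.9, 504.6, 348.3, 324.8) = 190.9 kips → bolt shear.

190.9 kips (bolt shear governs)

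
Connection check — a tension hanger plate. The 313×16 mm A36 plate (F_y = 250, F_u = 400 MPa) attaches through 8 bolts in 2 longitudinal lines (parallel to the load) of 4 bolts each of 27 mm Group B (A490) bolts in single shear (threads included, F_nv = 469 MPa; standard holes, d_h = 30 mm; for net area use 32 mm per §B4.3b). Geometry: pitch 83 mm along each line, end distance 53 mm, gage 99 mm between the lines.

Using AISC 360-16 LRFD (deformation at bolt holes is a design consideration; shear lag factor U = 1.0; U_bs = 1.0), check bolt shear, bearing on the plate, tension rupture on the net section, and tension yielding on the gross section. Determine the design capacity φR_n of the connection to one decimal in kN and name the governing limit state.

1126.8 kN (gross-section yield governs)

Bolt shear: A_b = π(27)²/4 = 572.56 mm². φR_n = 0.75 × 469 × 572.56 × 8 × 1 = 1611.2 kN.
Bearing (16 mm plate, F_u = 400 MPa): end bolts L_c = 53 − 30/2 = 38, R_n = min(1.2×38×16×400, 2.4×27×16×400) = 291.84 kN/bolt; interior L_c = 83 − 30 = 53, R_n = 407.04 kN/bolt. φR_n = 0.75 × (2×291.84 + 6×407.04) = 2269.4 kN.
Tension rupture (net): A_n = (313 − 2×32)×16 = 3984 mm² (U = 1.0, A_e = A_n). φR_n = 0.75 × 400 × 3984 = 1195.2 kN.
Tension yield (gross): A_g = 313×16 = 5008 mm². φR_n = 0.90 × 250 × 5008 = 1126.8 kN.
Governing: min(1611.2, 2269.4, 1195.2, 1126.8) = 1126.8 kN → gross-section yield.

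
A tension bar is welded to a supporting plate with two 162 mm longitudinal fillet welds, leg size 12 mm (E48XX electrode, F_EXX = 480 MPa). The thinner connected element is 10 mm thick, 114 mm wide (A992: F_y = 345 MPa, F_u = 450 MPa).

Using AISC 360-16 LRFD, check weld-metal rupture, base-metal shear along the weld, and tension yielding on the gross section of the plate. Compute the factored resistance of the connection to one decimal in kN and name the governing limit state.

354.0 kN (gross-section yield governs)

Weld metal: throat = 0.707×12 = 8.484 mm, L = 2×162 = 324 mm. φR_n = 0.75 × 0.6 × 480 × 8.484 × 324 = 593.7 kN.
Base metal shear (10 mm plate): yield φR_n = 1.0×0.6×345×10×324 = 670.7 kN; rupture φR_n = 0.75×0.6×450×10×324 = 656.1 kN; take 656.1 kN (rupture).
Tension yield (gross): A_g = 114×10 = 1140 mm². φR_n = 0.90 × 345 × 1140 = 354.0 kN.
Governing: min(593.7, 656.1, 354.0) = 354.0 kN → gross-section yield.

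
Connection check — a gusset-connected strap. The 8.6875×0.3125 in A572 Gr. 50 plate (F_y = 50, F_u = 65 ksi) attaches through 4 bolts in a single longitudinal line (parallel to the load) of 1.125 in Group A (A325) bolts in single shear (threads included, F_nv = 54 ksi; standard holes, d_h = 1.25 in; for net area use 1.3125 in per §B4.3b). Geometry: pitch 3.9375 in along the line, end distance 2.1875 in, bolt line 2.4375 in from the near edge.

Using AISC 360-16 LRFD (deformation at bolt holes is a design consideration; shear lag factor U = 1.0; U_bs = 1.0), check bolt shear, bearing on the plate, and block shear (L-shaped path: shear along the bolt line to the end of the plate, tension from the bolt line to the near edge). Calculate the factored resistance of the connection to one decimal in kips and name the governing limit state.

Bolt shear: A_b = π(1.125)²/4 = 0.99402 in². φR_n = 0.75 × 54 × 0.99402 × 4 × 1 = 161.0 kips.
Bearing (0.3125 in plate, F_u = 65 ksi): end bolts L_c = 2.1875 − 1.25/2 = 1.5625, R_n = min(1.2×1.5625×0.3125×65, 2.4×1.125×0.3125×65) = 38.086 kips/bolt; interior L_c = 3.9375 − 1.25 = 2.6875, R_n = 54.844 kips/bolt. φR_n = 0.75 × (1×38.086 + 3×54.844) = 152.0 kips.
Block shear: shear path 1×[2.1875+3×3.9375] = 1×14 in, A_gv = 4.375, A_nv = 1×(14 − 3.5×1.3125)×0.3125 = 2.9395 in²; tension to near edge: (2.4375 − 0.5×1.3125)×0.3125 = 0.55664 in². R_n = min(0.6×65×2.9395, 0.6×50×4.375) + 1.0×65×0.55664 = min(114.64, 131.25) + 36.182 = 150.82 kips. φR_n = 0.75 × 150.82 = 113.1 kips.
Governing: min(161.0, 152.0, 113.1) = 113.1 kips → block shear.

113.1 kips (block shear governs)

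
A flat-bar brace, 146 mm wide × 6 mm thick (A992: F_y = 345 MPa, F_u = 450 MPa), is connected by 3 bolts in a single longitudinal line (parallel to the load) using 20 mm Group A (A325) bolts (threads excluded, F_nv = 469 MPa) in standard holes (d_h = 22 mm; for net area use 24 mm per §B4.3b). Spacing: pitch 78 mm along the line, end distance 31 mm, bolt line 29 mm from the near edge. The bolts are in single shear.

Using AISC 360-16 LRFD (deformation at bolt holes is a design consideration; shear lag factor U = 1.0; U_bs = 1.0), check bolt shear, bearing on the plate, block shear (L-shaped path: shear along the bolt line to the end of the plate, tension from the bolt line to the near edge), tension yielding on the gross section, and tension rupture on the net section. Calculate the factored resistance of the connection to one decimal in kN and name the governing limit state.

Bolt shear: A_b = π(20)²/4 = 314.16 mm². φR_n = 0.75 × 469 × 314.16 × 3 × 1 = 331.5 kN.
Bearing (6 mm plate, F_u = 450 MPa): end bolts L_c = 31 − 22/2 = 20, R_n = min(1.2×20×6×450, 2.4×20×6×450) = 64.8 kN/bolt; interior L_c = 78 − 22 = 56, R_n = 129.6 kN/bolt. φR_n = 0.75 × (1×64.8 + 2×129.6) = 243.0 kN.
Block shear: shear path 1×[31+2×78] = 1×187 mm, A_gv = 1122, A_nv = 1×(187 − 2.5×24)×6 = 762 mm²; tension to near edge: (29 − 0.5×24)×6 = 102 mm². R_n = min(0.6×450×762, 0.6×345×1122) + 1.0×450×102 = min(205.74, 232.25) + 45.9 = 251.64 kN. φR_n = 0.75 × 251.64 = 188.7 kN.
Tension yield (gross): A_g = 146×6 = 876 mm². φR_n = 0.90 × 345 × 876 = 272.0 kN.
Tension rupture (net): A_n = (146 − 1×24)×6 = 732 mm² (U = 1.0, A_e = A_n). φR_n = 0.75 × 450 × 732 = 247.1 kN.
Governing: min(331.5, 243.0, 188.7, 272.0, 247.1) = 188.7 kN → block shear.

188.7 kN (block shear governs)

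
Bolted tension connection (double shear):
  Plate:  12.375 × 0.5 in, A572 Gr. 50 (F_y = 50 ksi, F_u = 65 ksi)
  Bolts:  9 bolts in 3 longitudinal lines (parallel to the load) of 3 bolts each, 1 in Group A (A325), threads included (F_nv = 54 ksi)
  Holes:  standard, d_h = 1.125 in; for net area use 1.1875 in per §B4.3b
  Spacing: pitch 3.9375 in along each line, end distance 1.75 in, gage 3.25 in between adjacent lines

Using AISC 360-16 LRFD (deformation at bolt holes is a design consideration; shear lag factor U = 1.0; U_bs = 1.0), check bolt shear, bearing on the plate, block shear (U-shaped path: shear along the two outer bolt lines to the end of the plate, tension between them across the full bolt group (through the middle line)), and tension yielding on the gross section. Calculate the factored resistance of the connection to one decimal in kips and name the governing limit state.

278.4 kips (gross-section yield governs)

Bolt shear: A_b = π(1)²/4 = 0.7854 in². φR_n = 0.75 × 54 × 0.7854 × 9 × 2 = 572.6 kips.
Bearing (0.5 in plate, F_u = 65 ksi): end bolts L_c = 1.75 − 1.125/2 = 1.1875, R_n = min(1.2×1.1875×0.5×65, 2.4×1×0.5×65) = 46.313 kips/bolt; interior L_c = 3.9375 − 1.125 = 2.8125, R_n = 78 kips/bolt. φR_n = 0.75 × (3×46.313 + 6×78) = 455.2 kips.
Block shear: shear path 2×[1.75+2×3.9375] = 2×9.625 in, A_gv = 9.625, A_nv = 2×(9.625 − 2.5×1.1875)×0.5 = 6.6563 in²; tension across gage: (6.5 − 2×1.1875)×0.5 = 2.0625 in². R_n = min(0.6×65×6.6563, 0.6×50×9.625) + 1.0×65×2.0625 = min(259.6, 288.75) + 134.06 = 393.66 kips. φR_n = 0.75 × 393.66 = 295.2 kips.
Tension yield (gross): A_g = 12.375×0.5 = 6.1875 in². φR_n = 0.90 × 50 × 6.1875 = 278.4 kips.
Governing: min(572.6, 455.2, 295.2, 278.4) = 278.4 kips → gross-section yield.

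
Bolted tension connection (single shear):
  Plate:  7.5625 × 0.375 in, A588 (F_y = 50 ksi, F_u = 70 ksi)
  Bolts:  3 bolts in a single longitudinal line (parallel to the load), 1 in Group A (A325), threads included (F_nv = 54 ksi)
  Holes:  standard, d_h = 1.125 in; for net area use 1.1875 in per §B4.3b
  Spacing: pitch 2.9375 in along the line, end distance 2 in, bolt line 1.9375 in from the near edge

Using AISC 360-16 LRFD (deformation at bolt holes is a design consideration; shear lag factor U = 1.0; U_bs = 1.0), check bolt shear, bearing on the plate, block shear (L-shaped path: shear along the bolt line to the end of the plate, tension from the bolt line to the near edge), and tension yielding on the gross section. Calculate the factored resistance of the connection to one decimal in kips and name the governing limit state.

84.4 kips (block shear governs)

Bolt shear: A_b = π(1)²/4 = 0.7854 in². φR_n = 0.75 × 54 × 0.7854 × 3 × 1 = 95.4 kips.
Bearing (0.375 in plate, F_u = 70 ksi): end bolts L_c = 2 − 1.125/2 = 1.4375, R_n = min(1.2×1.4375×0.375×70, 2.4×1×0.375×70) = 45.281 kips/bolt; interior L_c = 2.9375 − 1.125 = 1.8125, R_n = 57.094 kips/bolt. φR_n = 0.75 × (1×45.281 + 2×57.094) = 119.6 kips.
Block shear: shear path 1×[2+2×2.9375] = 1×7.875 in, A_gv = 2.9531, A_nv = 1×(7.875 − 2.5×1.1875)×0.375 = 1.8398 in²; tension to near edge: (1.9375 − 0.5×1.1875)×0.375 = 0.50391 in². R_n = min(0.6×70×1.8398, 0.6×50×2.9531) + 1.0×70×0.50391 = min(77.272, 88.593) + 35.274 = 112.55 kips. φR_n = 0.75 × 112.55 = 84.4 kips.
Tension yield (gross): A_g = 7.5625×0.375 = 2.8359 in². φR_n = 0.90 × 50 × 2.8359 = 127.6 kips.
Governing: min(95.4, 119.6, 84.4, 127.6) = 84.4 kips → block shear.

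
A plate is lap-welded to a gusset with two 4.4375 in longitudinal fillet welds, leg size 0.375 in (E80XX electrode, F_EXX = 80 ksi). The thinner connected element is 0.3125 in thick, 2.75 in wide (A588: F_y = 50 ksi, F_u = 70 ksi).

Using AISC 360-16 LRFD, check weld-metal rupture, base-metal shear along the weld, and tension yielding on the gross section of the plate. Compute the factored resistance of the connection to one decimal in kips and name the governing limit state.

38.7 kips (gross-section yield governs)

Weld metal: throat = 0.707×0.375 = 0.26513 in, L = 2×4.4375 = 8.875 in. φR_n = 0.75 × 0.6 × 80 × 0.26513 × 8.875 = 84.7 kips.
Base metal shear (0.3125 in plate): yield φR_n = 1.0×0.6×50×0.3125×8.875 = 83.2 kips; rupture φR_n = 0.75×0.6×70×0.3125×8.875 = 87.4 kips; take 83.2 kips (yield).
Tension yield (gross): A_g = 2.75×0.3125 = 0.85938 in². φR_n = 0.90 × 50 × 0.85938 = 38.7 kips.
Governing: min(84.7, 83.2, 38.7) = 38.7 kips → gross-section yield.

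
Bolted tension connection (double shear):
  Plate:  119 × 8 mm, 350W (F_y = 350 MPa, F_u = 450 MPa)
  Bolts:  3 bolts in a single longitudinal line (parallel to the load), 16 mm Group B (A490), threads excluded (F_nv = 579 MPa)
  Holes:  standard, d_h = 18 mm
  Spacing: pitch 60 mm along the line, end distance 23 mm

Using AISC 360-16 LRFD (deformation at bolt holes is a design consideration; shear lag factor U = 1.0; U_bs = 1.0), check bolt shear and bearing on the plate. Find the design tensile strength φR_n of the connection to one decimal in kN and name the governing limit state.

252.7 kN (bearing governs)

Bolt shear: A_b = π(16)²/4 = 201.06 mm². φR_n = 0.75 × 579 × 201.06 × 3 × 2 = 523.9 kN.
Bearing (8 mm plate, F_u = 450 MPa): end bolts L_c = 23 − 18/2 = 14, R_n = min(1.2×14×8×450, 2.4×16×8×450) = 60.48 kN/bolt; interior L_c = 60 − 18 = 42, R_n = 138.24 kN/bolt. φR_n = 0.75 × (1×60.48 + 2×138.24) = 252.7 kN.
Governing: min(523.9, 252.7) = 252.7 kN → bearing.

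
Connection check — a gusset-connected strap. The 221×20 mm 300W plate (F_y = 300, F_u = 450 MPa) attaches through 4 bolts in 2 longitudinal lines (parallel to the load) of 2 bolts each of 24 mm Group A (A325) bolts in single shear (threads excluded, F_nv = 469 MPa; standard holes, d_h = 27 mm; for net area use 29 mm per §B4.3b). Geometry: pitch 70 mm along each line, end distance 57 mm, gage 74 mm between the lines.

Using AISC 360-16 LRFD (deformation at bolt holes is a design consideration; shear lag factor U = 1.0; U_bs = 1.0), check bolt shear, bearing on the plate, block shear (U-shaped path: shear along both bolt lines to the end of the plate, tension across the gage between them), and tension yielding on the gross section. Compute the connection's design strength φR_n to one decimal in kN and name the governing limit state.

636.5 kN (bolt shear governs)

Bolt shear: A_b = π(24)²/4 = 452.39 mm². φR_n = 0.75 × 469 × 452.39 × 4 × 1 = 636.5 kN.
Bearing (20 mm plate, F_u = 450 MPa): end bolts L_c = 57 − 27/2 = 43.5, R_n = min(1.2×43.5×20×450, 2.4×24×20×450) = 469.8 kN/bolt; interior L_c = 70 − 27 = 43, R_n = 464.4 kN/bolt. φR_n = 0.75 × (2×469.8 + 2×464.4) = 1401.3 kN.
Block shear: shear path 2×[57+1×70] = 2×127 mm, A_gv = 5080, A_nv = 2×(127 − 1.5×29)×20 = 3340 mm²; tension across gage: (74 − 1×29)×20 = 900 mm². R_n = min(0.6×450×3340, 0.6×300×5080) + 1.0×450×900 = min(901.8, 914.4) + 405 = 1306.8 kN. φR_n = 0.75 × 1306.8 = 980.1 kN.
Tension yield (gross): A_g = 221×20 = 4420 mm². φR_n = 0.90 × 300 × 4420 = 1193.4 kN.
Governing: min(636.5, 1401.3, 980.1, 1193.4) = 636.5 kN → bolt shear.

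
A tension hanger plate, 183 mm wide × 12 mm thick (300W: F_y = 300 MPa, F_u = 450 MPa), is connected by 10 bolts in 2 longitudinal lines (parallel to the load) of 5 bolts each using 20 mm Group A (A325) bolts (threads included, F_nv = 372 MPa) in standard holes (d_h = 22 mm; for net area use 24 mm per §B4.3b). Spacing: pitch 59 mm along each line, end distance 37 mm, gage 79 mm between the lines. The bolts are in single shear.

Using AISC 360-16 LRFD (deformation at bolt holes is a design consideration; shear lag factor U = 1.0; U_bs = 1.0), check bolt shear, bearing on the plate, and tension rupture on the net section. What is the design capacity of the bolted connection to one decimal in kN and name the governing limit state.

546.8 kN (net-section rupture governs)

Bolt shear: A_b = π(20)²/4 = 314.16 mm². φR_n = 0.75 × 372 × 314.16 × 10 × 1 = 876.5 kN.
Bearing (12 mm plate, F_u = 450 MPa): end bolts L_c = 37 − 22/2 = 26, R_n = min(1.2×26×12×450, 2.4×20×12×450) = 168.48 kN/bolt; interior L_c = 59 − 22 = 37, R_n = 239.76 kN/bolt. φR_n = 0.75 × (2×168.48 + 8×239.76) = 1691.3 kN.
Tension rupture (net): A_n = (183 − 2×24)×12 = 1620 mm² (U = 1.0, A_e = A_n). φR_n = 0.75 × 450 × 1620 = 546.8 kN.
Governing: min(876.5, 1691.3, 546.8) = 546.8 kN → net-section rupture.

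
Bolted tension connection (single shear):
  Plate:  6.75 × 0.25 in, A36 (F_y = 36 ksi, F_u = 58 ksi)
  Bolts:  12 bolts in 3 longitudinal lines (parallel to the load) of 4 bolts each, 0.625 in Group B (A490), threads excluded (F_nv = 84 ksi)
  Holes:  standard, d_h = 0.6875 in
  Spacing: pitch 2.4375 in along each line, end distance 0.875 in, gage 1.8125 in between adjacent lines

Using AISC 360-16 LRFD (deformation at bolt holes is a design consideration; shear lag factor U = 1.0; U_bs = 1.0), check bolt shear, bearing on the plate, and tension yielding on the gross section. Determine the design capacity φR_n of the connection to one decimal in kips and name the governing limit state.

54.7 kips (gross-section yield governs)

Bolt shear: A_b = π(0.625)²/4 = 0.3068 in². φR_n = 0.75 × 84 × 0.3068 × 12 × 1 = 231.9 kips.
Bearing (0.25 in plate, F_u = 58 ksi): end bolts L_c = 0.875 − 0.6875/2 = 0.53125, R_n = min(1.2×0.53125×0.25×58, 2.4×0.625×0.25×58) = 9.2438 kips/bolt; interior L_c = 2.4375 − 0.6875 = 1.75, R_n = 21.75 kips/bolt. φR_n = 0.75 × (3×9.2438 + 9×21.75) = 167.6 kips.
Tension yield (gross): A_g = 6.75×0.25 = 1.6875 in². φR_n = 0.90 × 36 × 1.6875 = 54.7 kips.
Governing: min(231.9, 167.6, 54.7) = 54.7 kips → gross-section yield.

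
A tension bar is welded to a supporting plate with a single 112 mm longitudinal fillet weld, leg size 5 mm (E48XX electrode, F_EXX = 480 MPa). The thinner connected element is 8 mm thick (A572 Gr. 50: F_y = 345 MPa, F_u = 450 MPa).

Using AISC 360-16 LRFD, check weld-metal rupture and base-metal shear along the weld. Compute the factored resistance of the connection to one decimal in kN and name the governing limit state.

Weld metal: throat = 0.707×5 = 3.535 mm, L = 112 mm. φR_n = 0.75 × 0.6 × 480 × 3.535 × 112 = 85.5 kN.
Base metal shear (8 mm plate): yield φR_n = 1.0×0.6×345×8×112 = 185.5 kN; rupture φR_n = 0.75×0.6×450×8×112 = 181.4 kN; take 181.4 kN (rupture).
Governing: min(85.5, 181.4) = 85.5 kN → weld metal.

85.5 kN (weld metal governs)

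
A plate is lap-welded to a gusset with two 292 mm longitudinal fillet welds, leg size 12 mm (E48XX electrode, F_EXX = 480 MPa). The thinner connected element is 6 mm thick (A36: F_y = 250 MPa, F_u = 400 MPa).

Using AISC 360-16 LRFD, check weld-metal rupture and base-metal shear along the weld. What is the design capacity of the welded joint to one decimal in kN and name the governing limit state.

525.6 kN (base-metal shear governs)

Weld metal: throat = 0.707×12 = 8.484 mm, L = 2×292 = 584 mm. φR_n = 0.75 × 0.6 × 480 × 8.484 × 584 = 1070.2 kN.
Base metal shear (6 mm plate): yield φR_n = 1.0×0.6×250×6×584 = 525.6 kN; rupture φR_n = 0.75×0.6×400×6×584 = 630.7 kN; take 525.6 kN (yield).
Governing: min(1070.2, 525.6) = 525.6 kN → base-metal shear.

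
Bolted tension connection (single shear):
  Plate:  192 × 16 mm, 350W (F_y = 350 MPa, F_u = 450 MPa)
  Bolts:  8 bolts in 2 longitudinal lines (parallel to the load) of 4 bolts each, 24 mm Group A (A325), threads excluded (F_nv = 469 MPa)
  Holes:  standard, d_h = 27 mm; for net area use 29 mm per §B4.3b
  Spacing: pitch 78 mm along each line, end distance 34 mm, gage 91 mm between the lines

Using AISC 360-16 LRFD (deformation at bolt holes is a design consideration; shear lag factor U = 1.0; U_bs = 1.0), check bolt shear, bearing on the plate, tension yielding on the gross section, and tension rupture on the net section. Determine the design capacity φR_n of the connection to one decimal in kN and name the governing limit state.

Bolt shear: A_b = π(24)²/4 = 452.39 mm². φR_n = 0.75 × 469 × 452.39 × 8 × 1 = 1273.0 kN.
Bearing (16 mm plate, F_u = 450 MPa): end bolts L_c = 34 − 27/2 = 20.5, R_n = min(1.2×20.5×16×450, 2.4×24×16×450) = 177.12 kN/bolt; interior L_c = 78 − 27 = 51, R_n = 414.72 kN/bolt. φR_n = 0.75 × (2×177.12 + 6×414.72) = 2131.9 kN.
Tension yield (gross): A_g = 192×16 = 3072 mm². φR_n = 0.90 × 350 × 3072 = 967.7 kN.
Tension rupture (net): A_n = (192 − 2×29)×16 = 2144 mm² (U = 1.0, A_e = A_n). φR_n = 0.75 × 450 × 2144 = 723.6 kN.
Governing: min(1273.0, 2131.9, 967.7, 723.6) = 723.6 kN → net-section rupture.

723.6 kN (net-section rupture governs)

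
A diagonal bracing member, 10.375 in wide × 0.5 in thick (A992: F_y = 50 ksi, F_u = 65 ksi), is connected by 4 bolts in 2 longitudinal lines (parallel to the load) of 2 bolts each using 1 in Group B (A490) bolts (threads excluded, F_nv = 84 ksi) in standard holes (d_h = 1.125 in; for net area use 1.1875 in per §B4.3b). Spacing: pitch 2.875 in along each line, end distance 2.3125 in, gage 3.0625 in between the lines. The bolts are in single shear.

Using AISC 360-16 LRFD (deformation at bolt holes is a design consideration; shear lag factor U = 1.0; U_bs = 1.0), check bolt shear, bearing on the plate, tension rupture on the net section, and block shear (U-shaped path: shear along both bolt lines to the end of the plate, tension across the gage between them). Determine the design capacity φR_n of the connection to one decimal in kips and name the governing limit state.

Bolt shear: A_b = π(1)²/4 = 0.7854 in². φR_n = 0.75 × 84 × 0.7854 × 4 × 1 = 197.9 kips.
Bearing (0.5 in plate, F_u = 65 ksi): end bolts L_c = 2.3125 − 1.125/2 = 1.75, R_n = min(1.2×1.75×0.5×65, 2.4×1×0.5×65) = 68.25 kips/bolt; interior L_c = 2.875 − 1.125 = 1.75, R_n = 68.25 kips/bolt. φR_n = 0.75 × (2×68.25 + 2×68.25) = 204.8 kips.
Tension rupture (net): A_n = (10.375 − 2×1.1875)×0.5 = 4 in² (U = 1.0, A_e = A_n). φR_n = 0.75 × 65 × 4 = 195.0 kips.
Block shear: shear path 2×[2.3125+1×2.875] = 2×5.1875 in, A_gv = 5.1875, A_nv = 2×(5.1875 − 1.5×1.1875)×0.5 = 3.4063 in²; tension across gage: (3.0625 − 1×1.1875)×0.5 = 0.9375 in². R_n = min(0.6×65×3.4063, 0.6×50×5.1875) + 1.0×65×0.9375 = min(132.85, 155.63) + 60.938 = 193.79 kips. φR_n = 0.75 × 193.79 = 145.3 kips.
Governing: min(197.9, 204.8, 195.0, 145.3) = 145.3 kips → block shear.

145.3 kips (block shear governs)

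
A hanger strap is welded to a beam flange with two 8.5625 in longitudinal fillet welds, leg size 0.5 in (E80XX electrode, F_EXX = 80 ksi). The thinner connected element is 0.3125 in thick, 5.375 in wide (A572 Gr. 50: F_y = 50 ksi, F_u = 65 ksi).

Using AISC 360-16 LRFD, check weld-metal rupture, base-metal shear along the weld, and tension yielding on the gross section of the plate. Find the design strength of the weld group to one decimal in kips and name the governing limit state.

Weld metal: throat = 0.707×0.5 = 0.3535 in, L = 2×8.5625 = 17.125 in. φR_n = 0.75 × 0.6 × 80 × 0.3535 × 17.125 = 217.9 kips.
Base metal shear (0.3125 in plate): yield φR_n = 1.0×0.6×50×0.3125×17.125 = 160.5 kips; rupture φR_n = 0.75×0.6×65×0.3125×17.125 = 156.5 kips; take 156.5 kips (rupture).
Tension yield (gross): A_g = 5.375×0.3125 = 1.6797 in². φR_n = 0.90 × 50 × 1.6797 = 75.6 kips.
Governing: min(217.9, 156.5, 75.6) = 75.6 kips → gross-section yield.

75.6 kips (gross-section yield governs)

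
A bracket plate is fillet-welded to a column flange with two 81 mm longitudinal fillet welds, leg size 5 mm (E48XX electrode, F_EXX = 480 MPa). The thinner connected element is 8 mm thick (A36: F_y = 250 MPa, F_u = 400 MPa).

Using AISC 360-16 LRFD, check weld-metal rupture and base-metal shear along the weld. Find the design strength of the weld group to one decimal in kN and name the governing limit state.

123.7 kN (weld metal governs)

Weld metal: throat = 0.707×5 = 3.535 mm, L = 2×81 = 162 mm. φR_n = 0.75 × 0.6 × 480 × 3.535 × 162 = 123.7 kN.
Base metal shear (8 mm plate): yield φR_n = 1.0×0.6×250×8×162 = 194.4 kN; rupture φR_n = 0.75×0.6×400×8×162 = 233.3 kN; take 194.4 kN (yield).
Governing: min(123.7, 194.4) = 123.7 kN → weld metal.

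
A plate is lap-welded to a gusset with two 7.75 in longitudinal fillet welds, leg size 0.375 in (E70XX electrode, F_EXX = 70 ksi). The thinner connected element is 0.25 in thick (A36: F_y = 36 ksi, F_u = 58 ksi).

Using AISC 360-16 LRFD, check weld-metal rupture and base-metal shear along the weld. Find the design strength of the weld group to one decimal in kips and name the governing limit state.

Weld metal: throat = 0.707×0.375 = 0.26513 in, L = 2×7.75 = 15.5 in. φR_n = 0.75 × 0.6 × 70 × 0.26513 × 15.5 = 129.4 kips.
Base metal shear (0.25 in plate): yield φR_n = 1.0×0.6×36×0.25×15.5 = 83.7 kips; rupture φR_n = 0.75×0.6×58×0.25×15.5 = 101.1 kips; take 83.7 kips (yield).
Governing: min(129.4, 83.7) = 83.7 kips → base-metal shear.

83.7 kips (base-metal shear governs)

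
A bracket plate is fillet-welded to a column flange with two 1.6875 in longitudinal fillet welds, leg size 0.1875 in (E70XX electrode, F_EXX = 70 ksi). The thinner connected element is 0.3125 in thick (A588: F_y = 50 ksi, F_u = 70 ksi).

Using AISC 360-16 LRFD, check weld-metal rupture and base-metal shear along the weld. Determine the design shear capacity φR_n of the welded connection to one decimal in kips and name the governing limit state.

14.1 kips (weld metal governs)

Weld metal: throat = 0.707×0.1875 = 0.13256 in, L = 2×1.6875 = 3.375 in. φR_n = 0.75 × 0.6 × 70 × 0.13256 × 3.375 = 14.1 kips.
Base metal shear (0.3125 in plate): yield φR_n = 1.0×0.6×50×0.3125×3.375 = 31.6 kips; rupture φR_n = 0.75×0.6×70×0.3125×3.375 = 33.2 kips; take 31.6 kips (yield).
Governing: min(14.1, 31.6) = 14.1 kips → weld metal.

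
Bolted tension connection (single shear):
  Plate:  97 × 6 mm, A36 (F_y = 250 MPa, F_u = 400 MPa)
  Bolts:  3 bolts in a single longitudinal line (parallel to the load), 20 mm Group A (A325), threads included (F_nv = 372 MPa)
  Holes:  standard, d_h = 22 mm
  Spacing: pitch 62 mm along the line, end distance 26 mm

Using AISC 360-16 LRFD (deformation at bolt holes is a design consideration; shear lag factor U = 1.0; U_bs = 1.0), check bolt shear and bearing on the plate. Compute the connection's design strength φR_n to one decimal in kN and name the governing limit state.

Bolt shear: A_b = π(20)²/4 = 314.16 mm². φR_n = 0.75 × 372 × 314.16 × 3 × 1 = 263.0 kN.
Bearing (6 mm plate, F_u = 400 MPa): end bolts L_c = 26 − 22/2 = 15, R_n = min(1.2×15×6×400, 2.4×20×6×400) = 43.2 kN/bolt; interior L_c = 62 − 22 = 40, R_n = 115.2 kN/bolt. φR_n = 0.75 × (1×43.2 + 2×115.2) = 205.2 kN.
Governing: min(263.0, 205.2) = 205.2 kN → bearing.

205.2 kN (bearing governs)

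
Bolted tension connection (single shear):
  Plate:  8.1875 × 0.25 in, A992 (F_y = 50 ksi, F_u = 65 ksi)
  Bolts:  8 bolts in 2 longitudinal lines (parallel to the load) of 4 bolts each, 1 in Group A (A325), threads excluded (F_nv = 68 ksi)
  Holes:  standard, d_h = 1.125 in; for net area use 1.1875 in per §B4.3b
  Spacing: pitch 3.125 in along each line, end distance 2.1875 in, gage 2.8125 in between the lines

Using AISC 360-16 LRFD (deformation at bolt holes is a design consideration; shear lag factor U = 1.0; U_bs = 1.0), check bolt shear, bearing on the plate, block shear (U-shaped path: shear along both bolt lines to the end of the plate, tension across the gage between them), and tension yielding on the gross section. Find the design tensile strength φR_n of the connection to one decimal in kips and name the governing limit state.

92.1 kips (gross-section yield governs)

Bolt shear: A_b = π(1)²/4 = 0.7854 in². φR_n = 0.75 × 68 × 0.7854 × 8 × 1 = 320.4 kips.
Bearing (0.25 in plate, F_u = 65 ksi): end bolts L_c = 2.1875 − 1.125/2 = 1.625, R_n = min(1.2×1.625×0.25×65, 2.4×1×0.25×65) = 31.688 kips/bolt; interior L_c = 3.125 − 1.125 = 2, R_n = 39 kips/bolt. φR_n = 0.75 × (2×31.688 + 6×39) = 223.0 kips.
Block shear: shear path 2×[2.1875+3×3.125] = 2×11.5625 in, A_gv = 5.7813, A_nv = 2×(11.5625 − 3.5×1.1875)×0.25 = 3.7031 in²; tension across gage: (2.8125 − 1×1.1875)×0.25 = 0.40625 in². R_n = min(0.6×65×3.7031, 0.6×50×5.7813) + 1.0×65×0.40625 = min(144.42, 173.44) + 26.406 = 170.83 kips. φR_n = 0.75 × 170.83 = 128.1 kips.
Tension yield (gross): A_g = 8.1875×0.25 = 2.0469 in². φR_n = 0.90 × 50 × 2.0469 = 92.1 kips.
Governing: min(320.4, 223.0, 128.1, 92.1) = 92.1 kips → gross-section yield.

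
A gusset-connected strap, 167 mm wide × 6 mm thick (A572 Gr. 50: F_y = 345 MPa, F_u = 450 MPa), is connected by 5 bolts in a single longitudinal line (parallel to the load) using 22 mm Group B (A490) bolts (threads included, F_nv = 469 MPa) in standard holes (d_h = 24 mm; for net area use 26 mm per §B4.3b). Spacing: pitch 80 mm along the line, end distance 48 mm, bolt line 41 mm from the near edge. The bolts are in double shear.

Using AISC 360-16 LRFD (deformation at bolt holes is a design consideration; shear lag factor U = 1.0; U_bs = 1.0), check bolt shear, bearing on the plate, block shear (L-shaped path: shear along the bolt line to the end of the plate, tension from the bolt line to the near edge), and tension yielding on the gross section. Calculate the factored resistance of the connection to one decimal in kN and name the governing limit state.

Bolt shear: A_b = π(22)²/4 = 380.13 mm². φR_n = 0.75 × 469 × 380.13 × 5 × 2 = 1337.1 kN.
Bearing (6 mm plate, F_u = 450 MPa): end bolts L_c = 48 − 24/2 = 36, R_n = min(1.2×36×6×450, 2.4×22×6×450) = 116.64 kN/bolt; interior L_c = 80 − 24 = 56, R_n = 142.56 kN/bolt. φR_n = 0.75 × (1×116.64 + 4×142.56) = 515.2 kN.
Block shear: shear path 1×[48+4×80] = 1×368 mm, A_gv = 2208, A_nv = 1×(368 − 4.5×26)×6 = 1506 mm²; tension to near edge: (41 − 0.5×26)×6 = 168 mm². R_n = min(0.6×450×1506, 0.6×345×2208) + 1.0×450×168 = min(406.62, 457.06) + 75.6 = 482.22 kN. φR_n = 0.75 × 482.22 = 361.7 kN.
Tension yield (gross): A_g = 167×6 = 1002 mm². φR_n = 0.90 × 345 × 1002 = 311.1 kN.
Governing: min(1337.1, 515.2, 361.7, 311.1) = 311.1 kN → gross-section yield.

311.1 kN (gross-section yield governs)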